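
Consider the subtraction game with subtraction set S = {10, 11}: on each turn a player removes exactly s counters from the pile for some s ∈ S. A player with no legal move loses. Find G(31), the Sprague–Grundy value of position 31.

n :  0  1  2  3  4  5  6  7  8  9 10 11 12 13 14 15 16 17 18 19 20 21 22 23 24 25 26 27 28 29 30 31
G :  0  0  0  0  0  0  0  0  0  0  1  1  1  1  1  1  1  1  1  1  2  0  0  0  0  0  0  0  0  0  0  1

1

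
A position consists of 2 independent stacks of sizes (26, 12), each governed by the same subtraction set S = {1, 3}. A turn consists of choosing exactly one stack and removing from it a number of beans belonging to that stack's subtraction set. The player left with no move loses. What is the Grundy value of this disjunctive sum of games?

All stacks use S = {1, 3}:
n :  0  1  2  3  4  5  6  7  8  9 10 11 12 13 14 15 16 17 18 19 20 21 22 23 24 25 26
G :  0  1  0  1  0  1  0  1  0  1  0  1  0  1  0  1  0  1  0  1  0  1  0  1  0  1  0
Stack A: G(26) = 0.
Stack B: G(12) = 0.
Combined Grundy value = 0 ⊕ 0 = 0.

0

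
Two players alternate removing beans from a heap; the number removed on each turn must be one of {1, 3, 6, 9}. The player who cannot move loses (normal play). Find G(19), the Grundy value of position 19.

3

n :  0  1  2  3  4  5  6  7  8  9 10 11 12 13 14 15 16 17 18 19
G :  0  1  0  1  0  1  2  3  2  3  2  3  0  1  0  1  0  1  2  3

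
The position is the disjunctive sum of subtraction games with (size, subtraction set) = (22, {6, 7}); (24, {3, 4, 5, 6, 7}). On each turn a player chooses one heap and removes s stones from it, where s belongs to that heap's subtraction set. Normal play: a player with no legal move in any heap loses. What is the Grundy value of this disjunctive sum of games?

0

Heap A, S = {6, 7}:
G(0) = 0
G(1) = mex{} = 0
G(2) = mex{} = 0
G(3) = mex{} = 0
G(4) = mex{} = 0
G(5) = mex{} = 0
G(6) = mex{0} = 1
G(7) = mex{0,0} = 1
G(8) = mex{0,0} = 1
G(9) = mex{0,0} = 1
G(10) = mex{0,0} = 1
G(11) = mex{0,0} = 1
G(12) = mex{1,0} = 2
G(13) = mex{1,1} = 0
G(14) = mex{1,1} = 0
G(15) = mex{1,1} = 0
G(16) = mex{1,1} = 0
G(17) = mex{1,1} = 0
G(18) = mex{2,1} = 0
G(19) = mex{0,2} = 1
G(20) = mex{0,0} = 1
G(21) = mex{0,0} = 1
G(22) = mex{0,0} = 1
G_A(22) = 1.
Heap B, S = {3, 4, 5, 6, 7}:
G(0) = 0
G(1) = mex{} = 0
G(2) = mex{} = 0
G(3) = mex{0} = 1
G(4) = mex{0,0} = 1
G(5) = mex{0,0,0} = 1
G(6) = mex{1,0,0,0} = 2
G(7) = mex{1,1,0,0,0} = 2
G(8) = mex{1,1,1,0,0} = 2
G(9) = mex{2,1,1,1,0} = 3
G(10) = mex{2,2,1,1,1} = 0
G(11) = mex{2,2,2,1,1} = 0
G(12) = mex{3,2,2,2,1} = 0
G(13) = mex{0,3,2,2,2} = 1
G(14) = mex{0,0,3,2,2} = 1
G(15) = mex{0,0,0,3,2} = 1
G(16) = mex{1,0,0,0,3} = 2
G(17) = mex{1,1,0,0,0} = 2
G(18) = mex{1,1,1,0,0} = 2
G(19) = mex{2,1,1,1,0} = 3
G(20) = mex{2,2,1,1,1} = 0
G(21) = mex{2,2,2,1,1} = 0
G(22) = mex{3,2,2,2,1} = 0
G(23) = mex{0,3,2,2,2} = 1
G(24) = mex{0,0,3,2,2} = 1
G_B(24) = 1.
Combined Grundy value = 1 ⊕ 1 = 0.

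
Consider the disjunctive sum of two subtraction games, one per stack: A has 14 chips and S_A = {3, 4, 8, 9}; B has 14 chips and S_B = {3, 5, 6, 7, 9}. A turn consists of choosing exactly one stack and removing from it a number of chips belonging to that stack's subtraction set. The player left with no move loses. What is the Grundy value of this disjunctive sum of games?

Stack A, S = {3, 4, 8, 9}:
n :  0  1  2  3  4  5  6  7  8  9 10 11 12 13 14
G :  0  0  0  1  1  1  2  0  2  3  1  3  0  0  0
G_A(14) = 0.
Stack B, S = {3, 5, 6, 7, 9}:
n :  0  1  2  3  4  5  6  7  8  9 10 11 12 13 14
G :  0  0  0  1  1  1  2  2  2  3  3  3  0  0  0
G_B(14) = 0.
Combined Grundy value = 0 ⊕ 0 = 0.

0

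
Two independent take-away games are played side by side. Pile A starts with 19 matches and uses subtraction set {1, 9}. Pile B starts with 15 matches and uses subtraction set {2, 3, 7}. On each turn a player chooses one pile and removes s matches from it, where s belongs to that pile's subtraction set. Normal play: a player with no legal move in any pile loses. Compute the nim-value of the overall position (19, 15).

1

Pile A, S = {1, 9}:
n :  0  1  2  3  4  5  6  7  8  9 10 11 12 13 14 15 16 17 18 19
G :  0  1  0  1  0  1  0  1  0  1  0  1  0  1  0  1  0  1  0  1
G_A(19) = 1.
Pile B, S = {2, 3, 7}:
n :  0  1  2  3  4  5  6  7  8  9 10 11 12 13 14 15
G :  0  0  1  1  2  0  0  1  1  2  0  0  1  1  2  0
G_B(15) = 0.
Combined Grundy value = 1 ⊕ 0 = 1.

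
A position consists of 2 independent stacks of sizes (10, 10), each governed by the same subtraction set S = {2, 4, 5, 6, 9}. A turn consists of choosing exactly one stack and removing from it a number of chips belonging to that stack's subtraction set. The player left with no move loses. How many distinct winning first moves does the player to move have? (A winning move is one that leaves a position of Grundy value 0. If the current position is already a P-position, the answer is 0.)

All stacks use S = {2, 4, 5, 6, 9}:
G(0) = 0
G(1) = mex{} = 0
G(2) = mex{0} = 1
G(3) = mex{0} = 1
G(4) = mex{1,0} = 2
G(5) = mex{1,0,0} = 2
G(6) = mex{2,1,0,0} = 3
G(7) = mex{2,1,1,0} = 3
G(8) = mex{3,2,1,1} = 0
G(9) = mex{3,2,2,1,0} = 4
G(10) = mex{0,3,2,2,0} = 1
Stack A: G(10) = 1.
Stack B: G(10) = 1.
Combined Grundy value = 1 ⊕ 1 = 0.
A winning move leaves total XOR = 0, i.e. changes one component's Grundy value g to g ⊕ X where X is the current total.
Stack A: target g' = 1⊕0 = 1, but every legal move changes the Grundy value (mex property), so 0 moves.
Stack B: target g' = 1⊕0 = 1, but every legal move changes the Grundy value (mex property), so 0 moves.

0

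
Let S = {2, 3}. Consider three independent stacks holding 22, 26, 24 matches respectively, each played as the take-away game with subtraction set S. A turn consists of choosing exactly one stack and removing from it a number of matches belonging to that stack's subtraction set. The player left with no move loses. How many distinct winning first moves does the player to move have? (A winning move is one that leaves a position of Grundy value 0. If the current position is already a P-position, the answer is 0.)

2

All stacks use S = {2, 3}:
n :  0  1  2  3  4  5  6  7  8  9 10 11 12 13 14 15 16 17 18 19 20 21 22 23 24 25 26
G :  0  0  1  1  2  0  0  1  1  2  0  0  1  1  2  0  0  1  1  2  0  0  1  1  2  0  0
Stack A: G(22) = 1.
Stack B: G(26) = 0.
Stack C: G(24) = 2.
Combined Grundy value = 1 ⊕ 0 ⊕ 2 = 3.
A winning move leaves total XOR = 0, i.e. changes one component's Grundy value g to g ⊕ X where X is the current total.
Stack A: need g' = 1⊕3 = 2. Options: 22−2→G=0, 22−3→G=2. Hits: 1.
Stack B: need g' = 0⊕3 = 3. Options: 26−2→G=2, 26−3→G=1. Hits: 0.
Stack C: need g' = 2⊕3 = 1. Options: 24−2→G=1, 24−3→G=0. Hits: 1.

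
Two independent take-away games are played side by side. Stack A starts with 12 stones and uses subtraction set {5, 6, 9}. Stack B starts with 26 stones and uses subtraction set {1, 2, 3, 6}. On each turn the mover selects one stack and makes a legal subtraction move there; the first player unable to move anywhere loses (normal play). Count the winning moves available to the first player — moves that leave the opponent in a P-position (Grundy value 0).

0

Stack A, S = {5, 6, 9}:
n :  0  1  2  3  4  5  6  7  8  9 10 11 12
G :  0  0  0  0  0  1  1  1  1  1  2  2  2
G_A(12) = 2.
Stack B, S = {1, 2, 3, 6}:
n :  0  1  2  3  4  5  6  7  8  9 10 11 12 13 14 15 16 17 18 19 20 21 22 23 24 25 26
G :  0  1  2  3  0  1  2  3  0  1  2  3  0  1  2  3  0  1  2  3  0  1  2  3  0  1  2
G_B(26) = 2.
Combined Grundy value = 2 ⊕ 2 = 0.
A winning move leaves total XOR = 0, i.e. changes one component's Grundy value g to g ⊕ X where X is the current total.
Stack A: target g' = 2⊕0 = 2, but every legal move changes the Grundy value (mex property), so 0 moves.
Stack B: target g' = 2⊕0 = 2, but every legal move changes the Grundy value (mex property), so 0 moves.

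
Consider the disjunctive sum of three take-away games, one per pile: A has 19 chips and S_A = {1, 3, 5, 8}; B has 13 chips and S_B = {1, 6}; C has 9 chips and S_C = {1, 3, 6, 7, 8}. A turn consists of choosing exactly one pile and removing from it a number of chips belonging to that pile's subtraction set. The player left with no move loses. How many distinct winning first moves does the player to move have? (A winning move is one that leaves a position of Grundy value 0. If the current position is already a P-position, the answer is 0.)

5

Pile A, S = {1, 3, 5, 8}:
G(0) = 0
G(1) = mex{0} = 1
G(2) = mex{1} = 0
G(3) = mex{0,0} = 1
G(4) = mex{1,1} = 0
G(5) = mex{0,0,0} = 1
G(6) = mex{1,1,1} = 0
G(7) = mex{0,0,0} = 1
G(8) = mex{1,1,1,0} = 2
G(9) = mex{2,0,0,1} = 3
G(10) = mex{3,1,1,0} = 2
G(11) = mex{2,2,0,1} = 3
G(12) = mex{3,3,1,0} = 2
G(13) = mex{2,2,2,1} = 0
G(14) = mex{0,3,3,0} = 1
G(15) = mex{1,2,2,1} = 0
G(16) = mex{0,0,3,2} = 1
G(17) = mex{1,1,2,3} = 0
G(18) = mex{0,0,0,2} = 1
G(19) = mex{1,1,1,3} = 0
G_A(19) = 0.
Pile B, S = {1, 6}:
n :  0  1  2  3  4  5  6  7  8  9 10 11 12 13
G :  0  1  0  1  0  1  2  0  1  0  1  0  1  2
G_B(13) = 2.
Pile C, S = {1, 3, 6, 7, 8}:
G(0) = 0
G(1) = mex{0} = 1
G(2) = mex{1} = 0
G(3) = mex{0,0} = 1
G(4) = mex{1,1} = 0
G(5) = mex{0,0} = 1
G(6) = mex{1,1,0} = 2
G(7) = mex{2,0,1,0} = 3
G(8) = mex{3,1,0,1,0} = 2
G(9) = mex{2,2,1,0,1} = 3
G_C(9) = 3.
Combined Grundy value = 0 ⊕ 2 ⊕ 3 = 1.
A winning move leaves total XOR = 0, i.e. changes one component's Grundy value g to g ⊕ X where X is the current total.
Pile A: need g' = 0⊕1 = 1. Options: 19−1→G=1, 19−3→G=1, 19−5→G=1, 19−8→G=3. Hits: 3.
Pile B: need g' = 2⊕1 = 3. Options: 13−1→G=1, 13−6→G=0. Hits: 0.
Pile C: need g' = 3⊕1 = 2. Options: 9−1→G=2, 9−3→G=2, 9−6→G=1, 9−7→G=0, 9−8→G=1. Hits: 2.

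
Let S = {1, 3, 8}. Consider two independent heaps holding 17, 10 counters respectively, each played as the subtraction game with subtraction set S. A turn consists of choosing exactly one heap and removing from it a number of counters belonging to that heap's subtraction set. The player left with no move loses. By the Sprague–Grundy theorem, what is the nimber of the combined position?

All heaps use S = {1, 3, 8}:
n :  0  1  2  3  4  5  6  7  8  9 10 11 12 13 14 15 16 17
G :  0  1  0  1  0  1  0  1  2  3  2  0  1  0  1  0  1  0
Heap A: G(17) = 0.
Heap B: G(10) = 2.
Combined Grundy value = 0 ⊕ 2 = 2.

2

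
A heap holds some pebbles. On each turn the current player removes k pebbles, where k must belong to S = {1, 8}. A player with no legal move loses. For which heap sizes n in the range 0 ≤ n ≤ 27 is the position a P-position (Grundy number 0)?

n :  0  1  2  3  4  5  6  7  8  9 10 11 12 13 14 15 16 17 18 19 20 21 22 23 24 25 26 27
G :  0  1  0  1  0  1  0  1  2  0  1  0  1  0  1  0  1  2  0  1  0  1  0  1  0  1  2  0
P-positions are exactly the n with G(n) = 0.

0, 2, 4, 6, 9, 11, 13, 15, 18, 20, 22, 24, 27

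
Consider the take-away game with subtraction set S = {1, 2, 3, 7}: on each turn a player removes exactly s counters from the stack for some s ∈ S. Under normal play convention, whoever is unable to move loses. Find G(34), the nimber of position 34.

2

G(0) = 0
G(1) = mex{0} = 1
G(2) = mex{1,0} = 2
G(3) = mex{2,1,0} = 3
G(4) = mex{3,2,1} = 0
G(5) = mex{0,3,2} = 1
G(6) = mex{1,0,3} = 2
G(7) = mex{2,1,0,0} = 3
G(8) = mex{3,2,1,1} = 0
G(9) = mex{0,3,2,2} = 1
G(10) = mex{1,0,3,3} = 2
G(11) = mex{2,1,0,0} = 3
G(12) = mex{3,2,1,1} = 0
G(13) = mex{0,3,2,2} = 1
G(14) = mex{1,0,3,3} = 2
G(15) = mex{2,1,0,0} = 3
G(16) = mex{3,2,1,1} = 0
G(17) = mex{0,3,2,2} = 1
G(18) = mex{1,0,3,3} = 2
G(19) = mex{2,1,0,0} = 3
G(20) = mex{3,2,1,1} = 0
G(21) = mex{0,3,2,2} = 1
G(22) = mex{1,0,3,3} = 2
G(23) = mex{2,1,0,0} = 3
G(24) = mex{3,2,1,1} = 0
G(25) = mex{0,3,2,2} = 1
G(26) = mex{1,0,3,3} = 2
G(27) = mex{2,1,0,0} = 3
G(28) = mex{3,2,1,1} = 0
G(29) = mex{0,3,2,2} = 1
G(30) = mex{1,0,3,3} = 2
G(31) = mex{2,1,0,0} = 3
G(32) = mex{3,2,1,1} = 0
G(33) = mex{0,3,2,2} = 1
G(34) = mex{1,0,3,3} = 2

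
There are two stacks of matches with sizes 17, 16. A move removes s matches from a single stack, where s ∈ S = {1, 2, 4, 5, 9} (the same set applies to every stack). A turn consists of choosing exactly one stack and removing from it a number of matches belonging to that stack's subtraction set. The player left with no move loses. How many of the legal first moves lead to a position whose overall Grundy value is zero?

All stacks use S = {1, 2, 4, 5, 9}:
n :  0  1  2  3  4  5  6  7  8  9 10 11 12 13 14 15 16 17
G :  0  1  2  0  1  2  0  1  2  3  4  5  3  0  1  2  0  1
Stack A: G(17) = 1.
Stack B: G(16) = 0.
Combined Grundy value = 1 ⊕ 0 = 1.
A winning move leaves total XOR = 0, i.e. changes one component's Grundy value g to g ⊕ X where X is the current total.
Stack A: need g' = 1⊕1 = 0. Options: 17−1→G=0, 17−2→G=2, 17−4→G=0, 17−5→G=3, 17−9→G=2. Hits: 2.
Stack B: need g' = 0⊕1 = 1. Options: 16−1→G=2, 16−2→G=1, 16−4→G=3, 16−5→G=5, 16−9→G=1. Hits: 2.

4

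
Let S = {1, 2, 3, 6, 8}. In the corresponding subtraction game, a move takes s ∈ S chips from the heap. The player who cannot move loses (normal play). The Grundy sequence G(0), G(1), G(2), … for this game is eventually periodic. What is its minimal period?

9

n :  0  1  2  3  4  5  6  7  8  9 10 11 12 13 14 15 16 17 18 19
G :  0  1  2  3  0  1  2  3  4  0  1  2  3  0  1  2  3  4  0  1
G(n+9) = G(n) holds for n = 0,…,7 (a full window of length max(S) = 8), so the sequence is purely periodic with period 9.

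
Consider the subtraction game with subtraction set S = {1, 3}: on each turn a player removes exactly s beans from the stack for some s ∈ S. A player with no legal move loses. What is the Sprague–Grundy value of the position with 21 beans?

n :  0  1  2  3  4  5  6  7  8  9 10 11 12 13 14 15 16 17 18 19 20 21
G :  0  1  0  1  0  1  0  1  0  1  0  1  0  1  0  1  0  1  0  1  0  1

1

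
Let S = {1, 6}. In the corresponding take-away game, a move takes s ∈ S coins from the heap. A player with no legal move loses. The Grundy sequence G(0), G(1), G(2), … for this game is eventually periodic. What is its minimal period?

7

G(0) = 0
G(1) = mex{0} = 1
G(2) = mex{1} = 0
G(3) = mex{0} = 1
G(4) = mex{1} = 0
G(5) = mex{0} = 1
G(6) = mex{1,0} = 2
G(7) = mex{2,1} = 0
G(8) = mex{0,0} = 1
G(9) = mex{1,1} = 0
G(10) = mex{0,0} = 1
G(11) = mex{1,1} = 0
G(12) = mex{0,2} = 1
G(13) = mex{1,0} = 2
G(14) = mex{2,1} = 0
G(15) = mex{0,0} = 1
G(n+7) = G(n) holds for n = 0,…,5 (a full window of length max(S) = 6), so the sequence is purely periodic with period 7.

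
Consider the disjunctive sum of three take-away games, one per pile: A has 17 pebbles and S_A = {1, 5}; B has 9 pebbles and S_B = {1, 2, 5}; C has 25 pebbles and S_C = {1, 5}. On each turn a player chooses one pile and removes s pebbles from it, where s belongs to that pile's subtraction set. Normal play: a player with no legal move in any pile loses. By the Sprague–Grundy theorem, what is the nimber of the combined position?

Pile A, S = {1, 5}:
n :  0  1  2  3  4  5  6  7  8  9 10 11 12 13 14 15 16 17
G :  0  1  0  1  0  1  0  1  0  1  0  1  0  1  0  1  0  1
G_A(17) = 1.
Pile B, S = {1, 2, 5}:
n : 0 1 2 3 4 5 6 7 8 9
G : 0 1 2 0 1 2 0 1 2 0
G_B(9) = 0.
Pile C, S = {1, 5}:
n :  0  1  2  3  4  5  6  7  8  9 10 11 12 13 14 15 16 17 18 19 20 21 22 23 24 25
G :  0  1  0  1  0  1  0  1  0  1  0  1  0  1  0  1  0  1  0  1  0  1  0  1  0  1
G_C(25) = 1.
Combined Grundy value = 1 ⊕ 0 ⊕ 1 = 0.

0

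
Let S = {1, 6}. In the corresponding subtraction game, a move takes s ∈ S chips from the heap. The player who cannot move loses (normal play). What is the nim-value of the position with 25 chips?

G(0) = 0
G(1) = mex{0} = 1
G(2) = mex{1} = 0
G(3) = mex{0} = 1
G(4) = mex{1} = 0
G(5) = mex{0} = 1
G(6) = mex{1,0} = 2
G(7) = mex{2,1} = 0
G(8) = mex{0,0} = 1
G(9) = mex{1,1} = 0
G(10) = mex{0,0} = 1
G(11) = mex{1,1} = 0
G(12) = mex{0,2} = 1
G(13) = mex{1,0} = 2
G(14) = mex{2,1} = 0
G(15) = mex{0,0} = 1
G(16) = mex{1,1} = 0
G(17) = mex{0,0} = 1
G(18) = mex{1,1} = 0
G(19) = mex{0,2} = 1
G(20) = mex{1,0} = 2
G(21) = mex{2,1} = 0
G(22) = mex{0,0} = 1
G(23) = mex{1,1} = 0
G(24) = mex{0,0} = 1
G(25) = mex{1,1} = 0

0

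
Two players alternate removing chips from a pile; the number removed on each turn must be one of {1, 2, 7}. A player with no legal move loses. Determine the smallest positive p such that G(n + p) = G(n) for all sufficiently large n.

G(0) = 0
G(1) = mex{0} = 1
G(2) = mex{1,0} = 2
G(3) = mex{2,1} = 0
G(4) = mex{0,2} = 1
G(5) = mex{1,0} = 2
G(6) = mex{2,1} = 0
G(7) = mex{0,2,0} = 1
G(8) = mex{1,0,1} = 2
G(9) = mex{2,1,2} = 0
G(10) = mex{0,2,0} = 1
G(11) = mex{1,0,1} = 2
G(12) = mex{2,1,2} = 0
G(13) = mex{0,2,0} = 1
G(14) = mex{1,0,1} = 2
G(n+3) = G(n) holds for n = 0,…,6 (a full window of length max(S) = 7), so the sequence is purely periodic with period 3.

3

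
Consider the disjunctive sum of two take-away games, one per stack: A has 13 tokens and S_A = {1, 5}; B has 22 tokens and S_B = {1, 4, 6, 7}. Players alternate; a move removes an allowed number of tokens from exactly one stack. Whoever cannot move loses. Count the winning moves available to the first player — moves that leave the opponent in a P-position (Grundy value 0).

1

Stack A, S = {1, 5}:
n :  0  1  2  3  4  5  6  7  8  9 10 11 12 13
G :  0  1  0  1  0  1  0  1  0  1  0  1  0  1
G_A(13) = 1.
Stack B, S = {1, 4, 6, 7}:
G(0) = 0
G(1) = mex{0} = 1
G(2) = mex{1} = 0
G(3) = mex{0} = 1
G(4) = mex{1,0} = 2
G(5) = mex{2,1} = 0
G(6) = mex{0,0,0} = 1
G(7) = mex{1,1,1,0} = 2
G(8) = mex{2,2,0,1} = 3
G(9) = mex{3,0,1,0} = 2
G(10) = mex{2,1,2,1} = 0
G(11) = mex{0,2,0,2} = 1
G(12) = mex{1,3,1,0} = 2
G(13) = mex{2,2,2,1} = 0
G(14) = mex{0,0,3,2} = 1
G(15) = mex{1,1,2,3} = 0
G(16) = mex{0,2,0,2} = 1
G(17) = mex{1,0,1,0} = 2
G(18) = mex{2,1,2,1} = 0
G(19) = mex{0,0,0,2} = 1
G(20) = mex{1,1,1,0} = 2
G(21) = mex{2,2,0,1} = 3
G(22) = mex{3,0,1,0} = 2
G_B(22) = 2.
Combined Grundy value = 1 ⊕ 2 = 3.
A winning move leaves total XOR = 0, i.e. changes one component's Grundy value g to g ⊕ X where X is the current total.
Stack A: need g' = 1⊕3 = 2. Options: 13−1→G=0, 13−5→G=0. Hits: 0.
Stack B: need g' = 2⊕3 = 1. Options: 22−1→G=3, 22−4→G=0, 22−6→G=1, 22−7→G=0. Hits: 1.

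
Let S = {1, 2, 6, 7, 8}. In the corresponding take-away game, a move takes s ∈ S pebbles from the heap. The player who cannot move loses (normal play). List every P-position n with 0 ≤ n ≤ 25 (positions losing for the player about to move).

G(0) = 0
G(1) = mex{0} = 1
G(2) = mex{1,0} = 2
G(3) = mex{2,1} = 0
G(4) = mex{0,2} = 1
G(5) = mex{1,0} = 2
G(6) = mex{2,1,0} = 3
G(7) = mex{3,2,1,0} = 4
G(8) = mex{4,3,2,1,0} = 5
G(9) = mex{5,4,0,2,1} = 3
G(10) = mex{3,5,1,0,2} = 4
G(11) = mex{4,3,2,1,0} = 5
G(12) = mex{5,4,3,2,1} = 0
G(13) = mex{0,5,4,3,2} = 1
G(14) = mex{1,0,5,4,3} = 2
G(15) = mex{2,1,3,5,4} = 0
G(16) = mex{0,2,4,3,5} = 1
G(17) = mex{1,0,5,4,3} = 2
G(18) = mex{2,1,0,5,4} = 3
G(19) = mex{3,2,1,0,5} = 4
G(20) = mex{4,3,2,1,0} = 5
G(21) = mex{5,4,0,2,1} = 3
G(22) = mex{3,5,1,0,2} = 4
G(23) = mex{4,3,2,1,0} = 5
G(24) = mex{5,4,3,2,1} = 0
G(25) = mex{0,5,4,3,2} = 1
P-positions are exactly the n with G(n) = 0.

0, 3, 12, 15, 24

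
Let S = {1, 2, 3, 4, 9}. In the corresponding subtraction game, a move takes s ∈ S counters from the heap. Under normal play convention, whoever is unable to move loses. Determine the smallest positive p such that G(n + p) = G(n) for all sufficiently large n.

n :  0  1  2  3  4  5  6  7  8  9 10 11 12 13 14 15
G :  0  1  2  3  4  0  1  2  3  4  0  1  2  3  4  0
G(n+5) = G(n) holds for n = 0,…,8 (a full window of length max(S) = 9), so the sequence is purely periodic with period 5.

5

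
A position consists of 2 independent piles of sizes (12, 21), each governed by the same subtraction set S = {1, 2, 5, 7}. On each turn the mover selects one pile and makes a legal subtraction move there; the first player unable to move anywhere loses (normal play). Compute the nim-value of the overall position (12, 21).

All piles use S = {1, 2, 5, 7}:
G(0) = 0
G(1) = mex{0} = 1
G(2) = mex{1,0} = 2
G(3) = mex{2,1} = 0
G(4) = mex{0,2} = 1
G(5) = mex{1,0,0} = 2
G(6) = mex{2,1,1} = 0
G(7) = mex{0,2,2,0} = 1
G(8) = mex{1,0,0,1} = 2
G(9) = mex{2,1,1,2} = 0
G(10) = mex{0,2,2,0} = 1
G(11) = mex{1,0,0,1} = 2
G(12) = mex{2,1,1,2} = 0
G(13) = mex{0,2,2,0} = 1
G(14) = mex{1,0,0,1} = 2
G(15) = mex{2,1,1,2} = 0
G(16) = mex{0,2,2,0} = 1
G(17) = mex{1,0,0,1} = 2
G(18) = mex{2,1,1,2} = 0
G(19) = mex{0,2,2,0} = 1
G(20) = mex{1,0,0,1} = 2
G(21) = mex{2,1,1,2} = 0
Pile A: G(12) = 0.
Pile B: G(21) = 0.
Combined Grundy value = 0 ⊕ 0 = 0.

0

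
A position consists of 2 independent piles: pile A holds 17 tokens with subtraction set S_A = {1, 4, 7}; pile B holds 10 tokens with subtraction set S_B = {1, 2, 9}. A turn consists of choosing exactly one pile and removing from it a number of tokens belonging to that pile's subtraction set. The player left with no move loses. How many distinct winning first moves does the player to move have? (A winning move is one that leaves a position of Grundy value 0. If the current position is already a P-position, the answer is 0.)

Pile A, S = {1, 4, 7}:
G(0) = 0
G(1) = mex{0} = 1
G(2) = mex{1} = 0
G(3) = mex{0} = 1
G(4) = mex{1,0} = 2
G(5) = mex{2,1} = 0
G(6) = mex{0,0} = 1
G(7) = mex{1,1,0} = 2
G(8) = mex{2,2,1} = 0
G(9) = mex{0,0,0} = 1
G(10) = mex{1,1,1} = 0
G(11) = mex{0,2,2} = 1
G(12) = mex{1,0,0} = 2
G(13) = mex{2,1,1} = 0
G(14) = mex{0,0,2} = 1
G(15) = mex{1,1,0} = 2
G(16) = mex{2,2,1} = 0
G(17) = mex{0,0,0} = 1
G_A(17) = 1.
Pile B, S = {1, 2, 9}:
n :  0  1  2  3  4  5  6  7  8  9 10
G :  0  1  2  0  1  2  0  1  2  3  0
G_B(10) = 0.
Combined Grundy value = 1 ⊕ 0 = 1.
A winning move leaves total XOR = 0, i.e. changes one component's Grundy value g to g ⊕ X where X is the current total.
Pile A: need g' = 1⊕1 = 0. Options: 17−1→G=0, 17−4→G=0, 17−7→G=0. Hits: 3.
Pile B: need g' = 0⊕1 = 1. Options: 10−1→G=3, 10−2→G=2, 10−9→G=1. Hits: 1.

4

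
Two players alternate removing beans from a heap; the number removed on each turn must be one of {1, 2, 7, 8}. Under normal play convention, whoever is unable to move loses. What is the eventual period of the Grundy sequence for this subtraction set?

3

n :  0  1  2  3  4  5  6  7  8  9 10 11 12 13 14
G :  0  1  2  0  1  2  0  1  2  0  1  2  0  1  2
G(n+3) = G(n) holds for n = 0,…,7 (a full window of length max(S) = 8), so the sequence is purely periodic with period 3.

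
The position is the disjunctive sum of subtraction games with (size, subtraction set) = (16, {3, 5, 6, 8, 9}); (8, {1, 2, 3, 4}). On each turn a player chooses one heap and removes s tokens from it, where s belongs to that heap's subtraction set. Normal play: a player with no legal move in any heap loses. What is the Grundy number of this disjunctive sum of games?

2

Heap A, S = {3, 5, 6, 8, 9}:
G(0) = 0
G(1) = mex{} = 0
G(2) = mex{} = 0
G(3) = mex{0} = 1
G(4) = mex{0} = 1
G(5) = mex{0,0} = 1
G(6) = mex{1,0,0} = 2
G(7) = mex{1,0,0} = 2
G(8) = mex{1,1,0,0} = 2
G(9) = mex{2,1,1,0,0} = 3
G(10) = mex{2,1,1,0,0} = 3
G(11) = mex{2,2,1,1,0} = 3
G(12) = mex{3,2,2,1,1} = 0
G(13) = mex{3,2,2,1,1} = 0
G(14) = mex{3,3,2,2,1} = 0
G(15) = mex{0,3,3,2,2} = 1
G(16) = mex{0,3,3,2,2} = 1
G_A(16) = 1.
Heap B, S = {1, 2, 3, 4}:
n : 0 1 2 3 4 5 6 7 8
G : 0 1 2 3 4 0 1 2 3
G_B(8) = 3.
Combined Grundy value = 1 ⊕ 3 = 2.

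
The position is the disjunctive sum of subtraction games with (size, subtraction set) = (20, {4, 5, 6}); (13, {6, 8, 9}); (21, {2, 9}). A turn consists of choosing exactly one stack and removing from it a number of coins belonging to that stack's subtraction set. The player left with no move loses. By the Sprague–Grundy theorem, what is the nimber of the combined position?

3

Stack A, S = {4, 5, 6}:
n :  0  1  2  3  4  5  6  7  8  9 10 11 12 13 14 15 16 17 18 19 20
G :  0  0  0  0  1  1  1  1  2  2  0  0  0  0  1  1  1  1  2  2  0
G_A(20) = 0.
Stack B, S = {6, 8, 9}:
n :  0  1  2  3  4  5  6  7  8  9 10 11 12 13
G :  0  0  0  0  0  0  1  1  1  1  1  1  2  2
G_B(13) = 2.
Stack C, S = {2, 9}:
n :  0  1  2  3  4  5  6  7  8  9 10 11 12 13 14 15 16 17 18 19 20 21
G :  0  0  1  1  0  0  1  1  0  2  1  0  0  1  1  0  0  1  1  0  2  1
G_C(21) = 1.
Combined Grundy value = 0 ⊕ 2 ⊕ 1 = 3.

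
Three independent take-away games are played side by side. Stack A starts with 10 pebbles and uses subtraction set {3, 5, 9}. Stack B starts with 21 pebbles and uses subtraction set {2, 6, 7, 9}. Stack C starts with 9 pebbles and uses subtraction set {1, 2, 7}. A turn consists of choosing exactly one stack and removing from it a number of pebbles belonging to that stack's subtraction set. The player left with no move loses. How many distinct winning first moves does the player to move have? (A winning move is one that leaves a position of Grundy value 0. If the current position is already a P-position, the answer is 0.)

4

Stack A, S = {3, 5, 9}:
n :  0  1  2  3  4  5  6  7  8  9 10
G :  0  0  0  1  1  1  2  2  0  3  3
G_A(10) = 3.
Stack B, S = {2, 6, 7, 9}:
n :  0  1  2  3  4  5  6  7  8  9 10 11 12 13 14 15 16 17 18 19 20 21
G :  0  0  1  1  0  0  1  1  2  2  3  3  2  2  3  0  0  1  1  0  0  1
G_B(21) = 1.
Stack C, S = {1, 2, 7}:
G(0) = 0
G(1) = mex{0} = 1
G(2) = mex{1,0} = 2
G(3) = mex{2,1} = 0
G(4) = mex{0,2} = 1
G(5) = mex{1,0} = 2
G(6) = mex{2,1} = 0
G(7) = mex{0,2,0} = 1
G(8) = mex{1,0,1} = 2
G(9) = mex{2,1,2} = 0
G_C(9) = 0.
Combined Grundy value = 3 ⊕ 1 ⊕ 0 = 2.
A winning move leaves total XOR = 0, i.e. changes one component's Grundy value g to g ⊕ X where X is the current total.
Stack A: need g' = 3⊕2 = 1. Options: 10−3→G=2, 10−5→G=1, 10−9→G=0. Hits: 1.
Stack B: need g' = 1⊕2 = 3. Options: 21−2→G=0, 21−6→G=0, 21−7→G=3, 21−9→G=2. Hits: 1.
Stack C: need g' = 0⊕2 = 2. Options: 9−1→G=2, 9−2→G=1, 9−7→G=2. Hits: 2.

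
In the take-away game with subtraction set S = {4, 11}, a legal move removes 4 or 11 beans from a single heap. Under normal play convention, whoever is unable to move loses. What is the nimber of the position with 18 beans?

G(0) = 0
G(1) = mex{} = 0
G(2) = mex{} = 0
G(3) = mex{} = 0
G(4) = mex{0} = 1
G(5) = mex{0} = 1
G(6) = mex{0} = 1
G(7) = mex{0} = 1
G(8) = mex{1} = 0
G(9) = mex{1} = 0
G(10) = mex{1} = 0
G(11) = mex{1,0} = 2
G(12) = mex{0,0} = 1
G(13) = mex{0,0} = 1
G(14) = mex{0,0} = 1
G(15) = mex{2,1} = 0
G(16) = mex{1,1} = 0
G(17) = mex{1,1} = 0
G(18) = mex{1,1} = 0

0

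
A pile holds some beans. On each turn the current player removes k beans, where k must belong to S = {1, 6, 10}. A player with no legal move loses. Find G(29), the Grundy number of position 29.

n :  0  1  2  3  4  5  6  7  8  9 10 11 12 13 14 15 16 17 18 19 20 21 22 23 24 25 26 27 28 29
G :  0  1  0  1  0  1  2  0  1  0  1  0  1  2  3  2  0  1  0  1  0  1  2  0  1  0  1  0  1  2

2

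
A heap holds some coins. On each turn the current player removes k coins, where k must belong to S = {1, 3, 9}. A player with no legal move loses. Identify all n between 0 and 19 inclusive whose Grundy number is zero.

0, 2, 4, 6, 8, 10, 12, 14, 16, 18

n :  0  1  2  3  4  5  6  7  8  9 10 11 12 13 14 15 16 17 18 19
G :  0  1  0  1  0  1  0  1  0  1  0  1  0  1  0  1  0  1  0  1
P-positions are exactly the n with G(n) = 0.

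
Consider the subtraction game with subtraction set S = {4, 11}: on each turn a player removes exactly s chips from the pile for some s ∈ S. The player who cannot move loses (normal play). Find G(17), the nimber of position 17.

0

G(0) = 0
G(1) = mex{} = 0
G(2) = mex{} = 0
G(3) = mex{} = 0
G(4) = mex{0} = 1
G(5) = mex{0} = 1
G(6) = mex{0} = 1
G(7) = mex{0} = 1
G(8) = mex{1} = 0
G(9) = mex{1} = 0
G(10) = mex{1} = 0
G(11) = mex{1,0} = 2
G(12) = mex{0,0} = 1
G(13) = mex{0,0} = 1
G(14) = mex{0,0} = 1
G(15) = mex{2,1} = 0
G(16) = mex{1,1} = 0
G(17) = mex{1,1} = 0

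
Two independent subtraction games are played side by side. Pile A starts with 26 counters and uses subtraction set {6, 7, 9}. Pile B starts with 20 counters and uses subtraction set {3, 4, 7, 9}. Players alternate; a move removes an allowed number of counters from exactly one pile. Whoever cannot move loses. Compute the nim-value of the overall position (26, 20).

Pile A, S = {6, 7, 9}:
n :  0  1  2  3  4  5  6  7  8  9 10 11 12 13 14 15 16 17 18 19 20 21 22 23 24 25 26
G :  0  0  0  0  0  0  1  1  1  1  1  1  2  2  2  0  0  0  0  0  0  1  1  1  1  1  1
G_A(26) = 1.
Pile B, S = {3, 4, 7, 9}:
n :  0  1  2  3  4  5  6  7  8  9 10 11 12 13 14 15 16 17 18 19 20
G :  0  0  0  1  1  1  2  2  2  3  3  3  0  0  0  1  1  1  2  2  2
G_B(20) = 2.
Combined Grundy value = 1 ⊕ 2 = 3.

3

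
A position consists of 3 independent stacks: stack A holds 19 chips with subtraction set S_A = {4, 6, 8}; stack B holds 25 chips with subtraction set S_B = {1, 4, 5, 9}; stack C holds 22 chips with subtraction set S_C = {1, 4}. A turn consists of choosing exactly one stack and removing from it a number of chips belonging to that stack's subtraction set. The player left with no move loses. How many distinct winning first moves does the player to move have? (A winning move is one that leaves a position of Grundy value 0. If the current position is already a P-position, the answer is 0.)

Stack A, S = {4, 6, 8}:
G(0) = 0
G(1) = mex{} = 0
G(2) = mex{} = 0
G(3) = mex{} = 0
G(4) = mex{0} = 1
G(5) = mex{0} = 1
G(6) = mex{0,0} = 1
G(7) = mex{0,0} = 1
G(8) = mex{1,0,0} = 2
G(9) = mex{1,0,0} = 2
G(10) = mex{1,1,0} = 2
G(11) = mex{1,1,0} = 2
G(12) = mex{2,1,1} = 0
G(13) = mex{2,1,1} = 0
G(14) = mex{2,2,1} = 0
G(15) = mex{2,2,1} = 0
G(16) = mex{0,2,2} = 1
G(17) = mex{0,2,2} = 1
G(18) = mex{0,0,2} = 1
G(19) = mex{0,0,2} = 1
G_A(19) = 1.
Stack B, S = {1, 4, 5, 9}:
n :  0  1  2  3  4  5  6  7  8  9 10 11 12 13 14 15 16 17 18 19 20 21 22 23 24 25
G :  0  1  0  1  2  3  2  3  0  1  0  1  2  3  2  3  0  1  0  1  2  3  2  3  0  1
G_B(25) = 1.
Stack C, S = {1, 4}:
n :  0  1  2  3  4  5  6  7  8  9 10 11 12 13 14 15 16 17 18 19 20 21 22
G :  0  1  0  1  2  0  1  0  1  2  0  1  0  1  2  0  1  0  1  2  0  1  0
G_C(22) = 0.
Combined Grundy value = 1 ⊕ 1 ⊕ 0 = 0.
A winning move leaves total XOR = 0, i.e. changes one component's Grundy value g to g ⊕ X where X is the current total.
Stack A: target g' = 1⊕0 = 1, but every legal move changes the Grundy value (mex property), so 0 moves.
Stack B: target g' = 1⊕0 = 1, but every legal move changes the Grundy value (mex property), so 0 moves.
Stack C: target g' = 0⊕0 = 0, but every legal move changes the Grundy value (mex property), so 0 moves.

0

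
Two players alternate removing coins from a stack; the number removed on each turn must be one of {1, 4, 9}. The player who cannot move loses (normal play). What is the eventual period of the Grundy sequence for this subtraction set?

n :  0  1  2  3  4  5  6  7  8  9 10 11 12 13 14 15
G :  0  1  0  1  2  0  1  0  1  2  0  1  0  1  2  0
G(n+5) = G(n) holds for n = 0,…,8 (a full window of length max(S) = 9), so the sequence is purely periodic with period 5.

5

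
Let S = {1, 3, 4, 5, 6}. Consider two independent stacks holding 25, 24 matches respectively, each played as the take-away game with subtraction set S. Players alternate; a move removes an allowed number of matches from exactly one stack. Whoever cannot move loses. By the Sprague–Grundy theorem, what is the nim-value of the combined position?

1

All stacks use S = {1, 3, 4, 5, 6}:
n :  0  1  2  3  4  5  6  7  8  9 10 11 12 13 14 15 16 17 18 19 20 21 22 23 24 25
G :  0  1  0  1  2  3  2  3  4  0  1  0  1  2  3  2  3  4  0  1  0  1  2  3  2  3
Stack A: G(25) = 3.
Stack B: G(24) = 2.
Combined Grundy value = 3 ⊕ 2 = 1.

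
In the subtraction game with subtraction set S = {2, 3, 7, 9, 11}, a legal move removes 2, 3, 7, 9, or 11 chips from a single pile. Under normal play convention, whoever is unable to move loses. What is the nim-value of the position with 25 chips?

1

G(0) = 0
G(1) = mex{} = 0
G(2) = mex{0} = 1
G(3) = mex{0,0} = 1
G(4) = mex{1,0} = 2
G(5) = mex{1,1} = 0
G(6) = mex{2,1} = 0
G(7) = mex{0,2,0} = 1
G(8) = mex{0,0,0} = 1
G(9) = mex{1,0,1,0} = 2
G(10) = mex{1,1,1,0} = 2
G(11) = mex{2,1,2,1,0} = 3
G(12) = mex{2,2,0,1,0} = 3
G(13) = mex{3,2,0,2,1} = 4
G(14) = mex{3,3,1,0,1} = 2
G(15) = mex{4,3,1,0,2} = 5
G(16) = mex{2,4,2,1,0} = 3
G(17) = mex{5,2,2,1,0} = 3
G(18) = mex{3,5,3,2,1} = 0
G(19) = mex{3,3,3,2,1} = 0
G(20) = mex{0,3,4,3,2} = 1
G(21) = mex{0,0,2,3,2} = 1
G(22) = mex{1,0,5,4,3} = 2
G(23) = mex{1,1,3,2,3} = 0
G(24) = mex{2,1,3,5,4} = 0
G(25) = mex{0,2,0,3,2} = 1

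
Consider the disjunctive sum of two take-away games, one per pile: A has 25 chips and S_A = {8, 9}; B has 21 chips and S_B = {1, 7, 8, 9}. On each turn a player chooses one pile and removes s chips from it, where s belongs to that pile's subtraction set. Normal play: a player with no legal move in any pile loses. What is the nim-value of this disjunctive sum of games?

0

Pile A, S = {8, 9}:
G(0) = 0
G(1) = mex{} = 0
G(2) = mex{} = 0
G(3) = mex{} = 0
G(4) = mex{} = 0
G(5) = mex{} = 0
G(6) = mex{} = 0
G(7) = mex{} = 0
G(8) = mex{0} = 1
G(9) = mex{0,0} = 1
G(10) = mex{0,0} = 1
G(11) = mex{0,0} = 1
G(12) = mex{0,0} = 1
G(13) = mex{0,0} = 1
G(14) = mex{0,0} = 1
G(15) = mex{0,0} = 1
G(16) = mex{1,0} = 2
G(17) = mex{1,1} = 0
G(18) = mex{1,1} = 0
G(19) = mex{1,1} = 0
G(20) = mex{1,1} = 0
G(21) = mex{1,1} = 0
G(22) = mex{1,1} = 0
G(23) = mex{1,1} = 0
G(24) = mex{2,1} = 0
G(25) = mex{0,2} = 1
G_A(25) = 1.
Pile B, S = {1, 7, 8, 9}:
n :  0  1  2  3  4  5  6  7  8  9 10 11 12 13 14 15 16 17 18 19 20 21
G :  0  1  0  1  0  1  0  1  2  3  2  3  2  3  2  3  0  1  0  1  0  1
G_B(21) = 1.
Combined Grundy value = 1 ⊕ 1 = 0.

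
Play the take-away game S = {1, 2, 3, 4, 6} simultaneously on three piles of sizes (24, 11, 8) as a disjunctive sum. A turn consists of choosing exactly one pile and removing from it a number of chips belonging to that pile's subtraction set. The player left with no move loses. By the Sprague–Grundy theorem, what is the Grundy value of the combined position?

6

All piles use S = {1, 2, 3, 4, 6}:
G(0) = 0
G(1) = mex{0} = 1
G(2) = mex{1,0} = 2
G(3) = mex{2,1,0} = 3
G(4) = mex{3,2,1,0} = 4
G(5) = mex{4,3,2,1} = 0
G(6) = mex{0,4,3,2,0} = 1
G(7) = mex{1,0,4,3,1} = 2
G(8) = mex{2,1,0,4,2} = 3
G(9) = mex{3,2,1,0,3} = 4
G(10) = mex{4,3,2,1,4} = 0
G(11) = mex{0,4,3,2,0} = 1
G(12) = mex{1,0,4,3,1} = 2
G(13) = mex{2,1,0,4,2} = 3
G(14) = mex{3,2,1,0,3} = 4
G(15) = mex{4,3,2,1,4} = 0
G(16) = mex{0,4,3,2,0} = 1
G(17) = mex{1,0,4,3,1} = 2
G(18) = mex{2,1,0,4,2} = 3
G(19) = mex{3,2,1,0,3} = 4
G(20) = mex{4,3,2,1,4} = 0
G(21) = mex{0,4,3,2,0} = 1
G(22) = mex{1,0,4,3,1} = 2
G(23) = mex{2,1,0,4,2} = 3
G(24) = mex{3,2,1,0,3} = 4
Pile A: G(24) = 4.
Pile B: G(11) = 1.
Pile C: G(8) = 3.
Combined Grundy value = 4 ⊕ 1 ⊕ 3 = 6.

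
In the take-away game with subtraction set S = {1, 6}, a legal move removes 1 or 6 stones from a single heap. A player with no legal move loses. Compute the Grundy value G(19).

n :  0  1  2  3  4  5  6  7  8  9 10 11 12 13 14 15 16 17 18 19
G :  0  1  0  1  0  1  2  0  1  0  1  0  1  2  0  1  0  1  0  1

1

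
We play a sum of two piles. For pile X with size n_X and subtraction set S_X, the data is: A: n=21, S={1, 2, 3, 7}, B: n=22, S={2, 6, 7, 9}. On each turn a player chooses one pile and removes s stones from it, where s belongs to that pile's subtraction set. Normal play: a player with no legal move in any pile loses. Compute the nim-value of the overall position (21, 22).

0

Pile A, S = {1, 2, 3, 7}:
G(0) = 0
G(1) = mex{0} = 1
G(2) = mex{1,0} = 2
G(3) = mex{2,1,0} = 3
G(4) = mex{3,2,1} = 0
G(5) = mex{0,3,2} = 1
G(6) = mex{1,0,3} = 2
G(7) = mex{2,1,0,0} = 3
G(8) = mex{3,2,1,1} = 0
G(9) = mex{0,3,2,2} = 1
G(10) = mex{1,0,3,3} = 2
G(11) = mex{2,1,0,0} = 3
G(12) = mex{3,2,1,1} = 0
G(13) = mex{0,3,2,2} = 1
G(14) = mex{1,0,3,3} = 2
G(15) = mex{2,1,0,0} = 3
G(16) = mex{3,2,1,1} = 0
G(17) = mex{0,3,2,2} = 1
G(18) = mex{1,0,3,3} = 2
G(19) = mex{2,1,0,0} = 3
G(20) = mex{3,2,1,1} = 0
G(21) = mex{0,3,2,2} = 1
G_A(21) = 1.
Pile B, S = {2, 6, 7, 9}:
n :  0  1  2  3  4  5  6  7  8  9 10 11 12 13 14 15 16 17 18 19 20 21 22
G :  0  0  1  1  0  0  1  1  2  2  3  3  2  2  3  0  0  1  1  0  0  1  1
G_B(22) = 1.
Combined Grundy value = 1 ⊕ 1 = 0.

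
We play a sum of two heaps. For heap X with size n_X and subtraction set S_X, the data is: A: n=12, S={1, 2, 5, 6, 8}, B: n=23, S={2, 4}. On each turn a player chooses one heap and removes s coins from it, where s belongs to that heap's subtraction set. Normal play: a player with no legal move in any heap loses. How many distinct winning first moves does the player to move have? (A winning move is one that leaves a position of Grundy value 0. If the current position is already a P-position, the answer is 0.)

Heap A, S = {1, 2, 5, 6, 8}:
n :  0  1  2  3  4  5  6  7  8  9 10 11 12
G :  0  1  2  0  1  2  3  0  1  2  0  1  2
G_A(12) = 2.
Heap B, S = {2, 4}:
n :  0  1  2  3  4  5  6  7  8  9 10 11 12 13 14 15 16 17 18 19 20 21 22 23
G :  0  0  1  1  2  2  0  0  1  1  2  2  0  0  1  1  2  2  0  0  1  1  2  2
G_B(23) = 2.
Combined Grundy value = 2 ⊕ 2 = 0.
A winning move leaves total XOR = 0, i.e. changes one component's Grundy value g to g ⊕ X where X is the current total.
Heap A: target g' = 2⊕0 = 2, but every legal move changes the Grundy value (mex property), so 0 moves.
Heap B: target g' = 2⊕0 = 2, but every legal move changes the Grundy value (mex property), so 0 moves.

0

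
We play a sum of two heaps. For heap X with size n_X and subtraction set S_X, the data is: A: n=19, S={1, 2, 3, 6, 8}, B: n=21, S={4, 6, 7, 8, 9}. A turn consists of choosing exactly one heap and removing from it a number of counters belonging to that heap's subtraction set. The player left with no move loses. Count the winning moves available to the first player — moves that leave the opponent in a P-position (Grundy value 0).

Heap A, S = {1, 2, 3, 6, 8}:
G(0) = 0
G(1) = mex{0} = 1
G(2) = mex{1,0} = 2
G(3) = mex{2,1,0} = 3
G(4) = mex{3,2,1} = 0
G(5) = mex{0,3,2} = 1
G(6) = mex{1,0,3,0} = 2
G(7) = mex{2,1,0,1} = 3
G(8) = mex{3,2,1,2,0} = 4
G(9) = mex{4,3,2,3,1} = 0
G(10) = mex{0,4,3,0,2} = 1
G(11) = mex{1,0,4,1,3} = 2
G(12) = mex{2,1,0,2,0} = 3
G(13) = mex{3,2,1,3,1} = 0
G(14) = mex{0,3,2,4,2} = 1
G(15) = mex{1,0,3,0,3} = 2
G(16) = mex{2,1,0,1,4} = 3
G(17) = mex{3,2,1,2,0} = 4
G(18) = mex{4,3,2,3,1} = 0
G(19) = mex{0,4,3,0,2} = 1
G_A(19) = 1.
Heap B, S = {4, 6, 7, 8, 9}:
G(0) = 0
G(1) = mex{} = 0
G(2) = mex{} = 0
G(3) = mex{} = 0
G(4) = mex{0} = 1
G(5) = mex{0} = 1
G(6) = mex{0,0} = 1
G(7) = mex{0,0,0} = 1
G(8) = mex{1,0,0,0} = 2
G(9) = mex{1,0,0,0,0} = 2
G(10) = mex{1,1,0,0,0} = 2
G(11) = mex{1,1,1,0,0} = 2
G(12) = mex{2,1,1,1,0} = 3
G(13) = mex{2,1,1,1,1} = 0
G(14) = mex{2,2,1,1,1} = 0
G(15) = mex{2,2,2,1,1} = 0
G(16) = mex{3,2,2,2,1} = 0
G(17) = mex{0,2,2,2,2} = 1
G(18) = mex{0,3,2,2,2} = 1
G(19) = mex{0,0,3,2,2} = 1
G(20) = mex{0,0,0,3,2} = 1
G(21) = mex{1,0,0,0,3} = 2
G_B(21) = 2.
Combined Grundy value = 1 ⊕ 2 = 3.
A winning move leaves total XOR = 0, i.e. changes one component's Grundy value g to g ⊕ X where X is the current total.
Heap A: need g' = 1⊕3 = 2. Options: 19−1→G=0, 19−2→G=4, 19−3→G=3, 19−6→G=0, 19−8→G=2. Hits: 1.
Heap B: need g' = 2⊕3 = 1. Options: 21−4→G=1, 21−6→G=0, 21−7→G=0, 21−8→G=0, 21−9→G=3. Hits: 1.

2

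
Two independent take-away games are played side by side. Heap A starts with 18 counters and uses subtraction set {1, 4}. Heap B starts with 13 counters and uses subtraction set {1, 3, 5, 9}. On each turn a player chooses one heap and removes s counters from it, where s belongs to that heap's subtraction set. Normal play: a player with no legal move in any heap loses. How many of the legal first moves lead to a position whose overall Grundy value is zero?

0

Heap A, S = {1, 4}:
G(0) = 0
G(1) = mex{0} = 1
G(2) = mex{1} = 0
G(3) = mex{0} = 1
G(4) = mex{1,0} = 2
G(5) = mex{2,1} = 0
G(6) = mex{0,0} = 1
G(7) = mex{1,1} = 0
G(8) = mex{0,2} = 1
G(9) = mex{1,0} = 2
G(10) = mex{2,1} = 0
G(11) = mex{0,0} = 1
G(12) = mex{1,1} = 0
G(13) = mex{0,2} = 1
G(14) = mex{1,0} = 2
G(15) = mex{2,1} = 0
G(16) = mex{0,0} = 1
G(17) = mex{1,1} = 0
G(18) = mex{0,2} = 1
G_A(18) = 1.
Heap B, S = {1, 3, 5, 9}:
G(0) = 0
G(1) = mex{0} = 1
G(2) = mex{1} = 0
G(3) = mex{0,0} = 1
G(4) = mex{1,1} = 0
G(5) = mex{0,0,0} = 1
G(6) = mex{1,1,1} = 0
G(7) = mex{0,0,0} = 1
G(8) = mex{1,1,1} = 0
G(9) = mex{0,0,0,0} = 1
G(10) = mex{1,1,1,1} = 0
G(11) = mex{0,0,0,0} = 1
G(12) = mex{1,1,1,1} = 0
G(13) = mex{0,0,0,0} = 1
G_B(13) = 1.
Combined Grundy value = 1 ⊕ 1 = 0.
A winning move leaves total XOR = 0, i.e. changes one component's Grundy value g to g ⊕ X where X is the current total.
Heap A: target g' = 1⊕0 = 1, but every legal move changes the Grundy value (mex property), so 0 moves.
Heap B: target g' = 1⊕0 = 1, but every legal move changes the Grundy value (mex property), so 0 moves.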